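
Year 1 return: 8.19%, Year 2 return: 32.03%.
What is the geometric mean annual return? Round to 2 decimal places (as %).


Formula: Geometric mean = ((1+r1)*(1+r2))^(1/2) - 1
Product: (1 + 0.0819) * (1 + 0.3203) = 1.0819 * 1.3203 = 1.428433
Square root: 1.428433^0.5 = 1.195171
Geometric mean = 1.195171 - 1 = 0.195171
As percentage: 19.52%

19.52%


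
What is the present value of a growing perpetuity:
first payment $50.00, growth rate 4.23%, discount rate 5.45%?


Formula: PV = C / (r - g)
Spread: r - g = 0.0545 - 0.0423 = 0.0122
Substituting: PV = $50.00 / 0.0122
PV = $4,098.36

$4,098.36


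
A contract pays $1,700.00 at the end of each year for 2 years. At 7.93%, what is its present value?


Formula: PV = PMT * (1 - (1+r)^(-n)) / r
Discount factor: (1 + 0.0793)^(-2) = 0.858451
Bracket: 1 - 0.858451 = 0.141549
PV = $1,700.00 * 0.141549 / 0.0793 = $3,034.46

$3,034.46


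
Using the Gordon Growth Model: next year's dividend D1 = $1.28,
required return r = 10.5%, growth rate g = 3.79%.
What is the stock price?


Formula: P = D1 / (r - g)
Spread: r - g = 0.105 - 0.0379 = 0.0671
Substituting: P = $1.28 / 0.0671
P = $19.08

$19.08


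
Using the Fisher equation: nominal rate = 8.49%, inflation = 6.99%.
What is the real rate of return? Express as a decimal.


Formula: (1 + r_real) = (1 + r_nom) / (1 + inflation)
Substituting: (1 + r_real) = 1.0849 / 1.0699
(1 + r_real) = 1.01402
r_real = 1.01402 - 1 = 0.01402

0.01402


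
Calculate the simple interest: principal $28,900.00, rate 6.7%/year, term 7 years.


Formula: I = P * r * t
Substituting: I = $28,900.00 * 0.067 * 7
Step: I = $28,900.00 * 0.469
I = $13,554.10

$13,554.10


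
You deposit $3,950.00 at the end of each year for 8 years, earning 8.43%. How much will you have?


Formula: FV = PMT * ((1+r)^n - 1) / r
Growth factor: (1 + 0.0843)^8 = 1.910714
Numerator: 1.910714 - 1 = 0.910714
FV = $3,950.00 * 0.910714 / 0.0843 = $42,672.83

$42,672.83


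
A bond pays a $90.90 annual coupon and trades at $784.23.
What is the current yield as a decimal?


Formula: Current yield = annual coupon / price
Substituting: CY = $90.90 / $784.23
CY = 0.11591

0.11591


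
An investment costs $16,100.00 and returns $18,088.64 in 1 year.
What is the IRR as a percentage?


Formula: IRR = C1/C0 - 1
Substituting: IRR = $18,088.64 / $16,100.00 - 1
Ratio: 1.123518 - 1 = 0.123518
IRR = 12.3518%

12.3518%


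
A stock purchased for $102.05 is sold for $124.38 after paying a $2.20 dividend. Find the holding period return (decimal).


Formula: HPR = (P1 - P0 + D) / P0
Gain: $124.38 - $102.05 + $2.20 = $24.53
HPR = $24.53 / $102.05 = 0.2404

0.2404


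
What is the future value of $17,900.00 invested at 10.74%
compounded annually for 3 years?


Formula: FV = P * (1 + r)^n
Substituting: FV = $17,900.00 * (1 + 0.1074)^3
Growth factor: (1.1074)^3 = 1.358043
FV = $17,900.00 * 1.358043 = $24,308.97

$24,308.97


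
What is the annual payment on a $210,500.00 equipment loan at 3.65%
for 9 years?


Formula: PMT = PV * r / (1 - (1+r)^(-n))
Denominator: 1 - (1 + 0.0365)^(-9) = 0.27577
Numerator: $210,500.00 * 0.0365 = 7683.25
PMT = 7683.25 / 0.27577 = $27,861.03

$27,861.03


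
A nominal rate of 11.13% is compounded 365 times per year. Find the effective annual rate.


Formula: EAR = (1 + r/m)^m - 1
Period rate: r/m = 0.1113 / 365 = 0.000305
Compounding: (1 + 0.000305)^365 = 1.117711
EAR = 1.117711 - 1 = 0.117711

0.117711


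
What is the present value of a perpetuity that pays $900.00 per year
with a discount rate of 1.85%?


Formula: PV = C / r
Substituting: PV = $900.00 / 0.0185
PV = $48,648.65

$48,648.65


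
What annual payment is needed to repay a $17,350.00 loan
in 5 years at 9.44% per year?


Formula: PMT = PV * r / (1 - (1+r)^(-n))
Denominator: 1 - (1 + 0.0944)^(-5) = 0.363029
Numerator: $17,350.00 * 0.0944 = 1637.84
PMT = 1637.84 / 0.363029 = $4,511.59

$4,511.59


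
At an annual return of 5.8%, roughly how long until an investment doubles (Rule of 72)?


Formula: Years ≈ 72 / r
Substituting: Years ≈ 72 / 5.8
Years ≈ 12.4

12.4 years


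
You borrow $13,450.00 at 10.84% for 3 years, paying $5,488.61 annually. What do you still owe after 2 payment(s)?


Formula: Balance = PV*(1+r)^k - PMT*((1+r)^k - 1)/r
Growth: (1 + 0.1084)^2 = 1.228551
Accumulated factor: ((1+r)^k - 1)/r = 2.1084
Balance = $13,450.00 * 1.228551 - $5,488.61 * 2.1084
Balance = $4,951.82

$4,951.82


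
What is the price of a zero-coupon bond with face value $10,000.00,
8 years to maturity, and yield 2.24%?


Formula: Price = FV / (1 + r)^n
Substituting: Price = $10,000.00 / (1 + 0.0224)^8
Discount factor: (1.0224)^8 = 1.193897
Price = $10,000.00 / 1.193897 = $8,375.93

$8,375.93


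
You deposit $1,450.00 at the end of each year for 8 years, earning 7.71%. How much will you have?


Formula: FV = PMT * ((1+r)^n - 1) / r
Growth factor: (1 + 0.0771)^8 = 1.811541
Numerator: 1.811541 - 1 = 0.811541
FV = $1,450.00 * 0.811541 / 0.0771 = $15,262.45

$15,262.45


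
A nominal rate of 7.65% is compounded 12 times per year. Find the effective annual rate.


Formula: EAR = (1 + r/m)^m - 1
Period rate: r/m = 0.0765 / 12 = 0.006375
Compounding: (1 + 0.006375)^12 = 1.07924
EAR = 1.07924 - 1 = 0.07924

0.07924


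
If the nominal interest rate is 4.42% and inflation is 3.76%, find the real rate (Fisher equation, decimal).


Formula: (1 + r_real) = (1 + r_nom) / (1 + inflation)
Substituting: (1 + r_real) = 1.0442 / 1.0376
(1 + r_real) = 1.006361
r_real = 1.006361 - 1 = 0.006361

0.006361


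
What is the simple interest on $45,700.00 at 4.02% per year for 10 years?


Formula: I = P * r * t
Substituting: I = $45,700.00 * 0.0402 * 10
Step: I = $45,700.00 * 0.402
I = $18,371.40

$18,371.40


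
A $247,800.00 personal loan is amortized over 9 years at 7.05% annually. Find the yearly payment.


Formula: PMT = PV * r / (1 - (1+r)^(-n))
Denominator: 1 - (1 + 0.0705)^(-9) = 0.458348
Numerator: $247,800.00 * 0.0705 = 17469.9
PMT = 17469.9 / 0.458348 = $38,114.88

$38,114.88


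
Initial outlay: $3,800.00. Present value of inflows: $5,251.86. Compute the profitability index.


Formula: PI = PV(cash flows) / initial investment
Substituting: PI = $5,251.86 / $3,800.00
PI = 1.3821

1.3821


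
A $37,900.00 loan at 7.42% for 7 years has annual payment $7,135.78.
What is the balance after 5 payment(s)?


Formula: Balance = PV*(1+r)^k - PMT*((1+r)^k - 1)/r
Growth: (1 + 0.0742)^5 = 1.430295
Accumulated factor: ((1+r)^k - 1)/r = 5.799129
Balance = $37,900.00 * 1.430295 - $7,135.78 * 5.799129
Balance = $12,826.88

$12,826.88


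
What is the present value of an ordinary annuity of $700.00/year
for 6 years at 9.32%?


Formula: PV = PMT * (1 - (1+r)^(-n)) / r
Discount factor: (1 + 0.0932)^(-6) = 0.585871
Bracket: 1 - 0.585871 = 0.414129
PV = $700.00 * 0.414129 / 0.0932 = $3,110.41

$3,110.41


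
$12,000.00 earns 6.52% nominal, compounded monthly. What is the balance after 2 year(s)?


Formula: FV = P * (1 + r/m)^(m*t)
Period rate: r/m = 0.0652 / 12 = 0.005433
Total periods: m*t = 12 * 2 = 24
Growth factor: (1 + 0.005433)^24 = 1.138882
FV = $12,000.00 * 1.138882 = $13,666.58

$13,666.58


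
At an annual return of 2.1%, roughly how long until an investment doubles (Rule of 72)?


Formula: Years ≈ 72 / r
Substituting: Years ≈ 72 / 2.1
Years ≈ 34.3

34.3 years


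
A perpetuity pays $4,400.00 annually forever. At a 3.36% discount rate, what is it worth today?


Formula: PV = C / r
Substituting: PV = $4,400.00 / 0.0336
PV = $130,952.38

$130,952.38


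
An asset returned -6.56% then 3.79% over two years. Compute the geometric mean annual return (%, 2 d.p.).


Formula: Geometric mean = ((1+r1)*(1+r2))^(1/2) - 1
Product: (1 + -0.0656) * (1 + 0.0379) = 0.9344 * 1.0379 = 0.969814
Square root: 0.969814^0.5 = 0.984791
Geometric mean = 0.984791 - 1 = -0.015209
As percentage: -1.52%

-1.52%


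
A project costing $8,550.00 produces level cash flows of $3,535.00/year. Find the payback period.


Formula: Payback = investment / annual cash flow
Substituting: Payback = $8,550.00 / $3,535.00
Payback = 2.4187 years

2.4187 years


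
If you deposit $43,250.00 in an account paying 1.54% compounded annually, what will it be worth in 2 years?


Formula: FV = P * (1 + r)^n
Substituting: FV = $43,250.00 * (1 + 0.0154)^2
Growth factor: (1.0154)^2 = 1.031037
FV = $43,250.00 * 1.031037 = $44,592.36

$44,592.36


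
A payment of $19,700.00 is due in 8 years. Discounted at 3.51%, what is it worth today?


Formula: PV = FV / (1 + r)^n
Substituting: PV = $19,700.00 / (1 + 0.0351)^8
Discount factor: (1.0351)^8 = 1.317827
PV = $19,700.00 / 1.317827 = $14,948.85

$14,948.85


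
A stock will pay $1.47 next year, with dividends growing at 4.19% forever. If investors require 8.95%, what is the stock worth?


Formula: P = D1 / (r - g)
Spread: r - g = 0.0895 - 0.0419 = 0.0476
Substituting: P = $1.47 / 0.0476
P = $30.88

$30.88


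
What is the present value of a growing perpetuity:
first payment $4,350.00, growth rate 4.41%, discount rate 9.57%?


Formula: PV = C / (r - g)
Spread: r - g = 0.0957 - 0.0441 = 0.0516
Substituting: PV = $4,350.00 / 0.0516
PV = $84,302.33

$84,302.33


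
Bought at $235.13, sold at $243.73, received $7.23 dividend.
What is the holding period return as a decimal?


Formula: HPR = (P1 - P0 + D) / P0
Gain: $243.73 - $235.13 + $7.23 = $15.83
HPR = $15.83 / $235.13 = 0.0673

0.0673


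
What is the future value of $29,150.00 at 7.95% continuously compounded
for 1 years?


Formula: FV = P * e^(r*t)
Exponent: r*t = 0.0795 * 1 = 0.0795
e^(0.0795) = 1.082746
FV = $29,150.00 * 1.082746 = $31,562.03

$31,562.03


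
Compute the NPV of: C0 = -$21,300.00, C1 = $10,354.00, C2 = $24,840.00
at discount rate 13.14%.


Formula: NPV = C0 + C1/(1+r) + C2/(1+r)^2
Discount C1: $10,354.00 / (1 + 0.1314) = $9,151.49
Discount C2: $24,840.00 / (1 + 0.1314)^2 = $19,405.25
NPV = -$21,300.00 + $9,151.49 + $19,405.25 = $7,256.74

$7,256.74


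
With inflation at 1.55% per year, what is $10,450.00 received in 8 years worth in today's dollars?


Formula: Real value = nominal / (1 + inflation)^years
Price level: (1 + 0.0155)^8 = 1.13094
Real value = $10,450.00 / 1.13094 = $9,240.10

$9,240.10


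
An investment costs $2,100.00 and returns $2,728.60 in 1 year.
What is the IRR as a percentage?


Formula: IRR = C1/C0 - 1
Substituting: IRR = $2,728.60 / $2,100.00 - 1
Ratio: 1.299333 - 1 = 0.299333
IRR = 29.9333%

29.9333%


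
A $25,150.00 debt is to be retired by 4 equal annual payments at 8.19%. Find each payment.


Formula: PMT = PV * r / (1 - (1+r)^(-n))
Denominator: 1 - (1 + 0.0819)^(-4) = 0.27012
Numerator: $25,150.00 * 0.0819 = 2059.785
PMT = 2059.785 / 0.27012 = $7,625.45

$7,625.45


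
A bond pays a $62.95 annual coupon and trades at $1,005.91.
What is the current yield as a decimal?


Formula: Current yield = annual coupon / price
Substituting: CY = $62.95 / $1,005.91
CY = 0.06258

0.06258


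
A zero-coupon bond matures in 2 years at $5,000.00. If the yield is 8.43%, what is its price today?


Formula: Price = FV / (1 + r)^n
Substituting: Price = $5,000.00 / (1 + 0.0843)^2
Discount factor: (1.0843)^2 = 1.175706
Price = $5,000.00 / 1.175706 = $4,252.76

$4,252.76


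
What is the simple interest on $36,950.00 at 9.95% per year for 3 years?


Formula: I = P * r * t
Substituting: I = $36,950.00 * 0.0995 * 3
Step: I = $36,950.00 * 0.2985
I = $11,029.58

$11,029.58


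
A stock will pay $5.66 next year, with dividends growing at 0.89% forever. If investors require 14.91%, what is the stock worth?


Formula: P = D1 / (r - g)
Spread: r - g = 0.1491 - 0.0089 = 0.1402
Substituting: P = $5.66 / 0.1402
P = $40.37

$40.37


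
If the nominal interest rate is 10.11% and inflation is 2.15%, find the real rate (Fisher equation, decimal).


Formula: (1 + r_real) = (1 + r_nom) / (1 + inflation)
Substituting: (1 + r_real) = 1.1011 / 1.0215
(1 + r_real) = 1.077925
r_real = 1.077925 - 1 = 0.077925

0.077925


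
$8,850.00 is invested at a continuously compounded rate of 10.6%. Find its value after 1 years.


Formula: FV = P * e^(r*t)
Exponent: r*t = 0.106 * 1 = 0.106
e^(0.106) = 1.111822
FV = $8,850.00 * 1.111822 = $9,839.62

$9,839.62


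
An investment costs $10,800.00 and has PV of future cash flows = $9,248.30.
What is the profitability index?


Formula: PI = PV(cash flows) / initial investment
Substituting: PI = $9,248.30 / $10,800.00
PI = 0.8563

0.8563


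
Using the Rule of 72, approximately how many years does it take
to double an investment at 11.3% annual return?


Formula: Years ≈ 72 / r
Substituting: Years ≈ 72 / 11.3
Years ≈ 6.4

6.4 years


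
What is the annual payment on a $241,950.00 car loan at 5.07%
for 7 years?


Formula: PMT = PV * r / (1 - (1+r)^(-n))
Denominator: 1 - (1 + 0.0507)^(-7) = 0.292626
Numerator: $241,950.00 * 0.0507 = 12266.865
PMT = 12266.865 / 0.292626 = $41,919.89

$41,919.89


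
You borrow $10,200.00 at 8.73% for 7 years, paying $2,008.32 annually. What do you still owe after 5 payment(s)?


Formula: Balance = PV*(1+r)^k - PMT*((1+r)^k - 1)/r
Growth: (1 + 0.0873)^5 = 1.519662
Accumulated factor: ((1+r)^k - 1)/r = 5.952598
Balance = $10,200.00 * 1.519662 - $2,008.32 * 5.952598
Balance = $3,545.83

$3,545.83


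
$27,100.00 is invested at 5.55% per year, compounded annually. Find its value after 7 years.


Formula: FV = P * (1 + r)^n
Substituting: FV = $27,100.00 * (1 + 0.0555)^7
Growth factor: (1.0555)^7 = 1.459512
FV = $27,100.00 * 1.459512 = $39,552.77

$39,552.77


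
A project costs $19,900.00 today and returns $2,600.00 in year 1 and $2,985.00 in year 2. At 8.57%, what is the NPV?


Formula: NPV = C0 + C1/(1+r) + C2/(1+r)^2
Discount C1: $2,600.00 / (1 + 0.0857) = $2,394.77
Discount C2: $2,985.00 / (1 + 0.0857)^2 = $2,532.36
NPV = -$19,900.00 + $2,394.77 + $2,532.36 = -$14,972.88

-$14,972.88


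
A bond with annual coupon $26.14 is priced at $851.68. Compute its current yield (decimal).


Formula: Current yield = annual coupon / price
Substituting: CY = $26.14 / $851.68
CY = 0.030692

0.030692


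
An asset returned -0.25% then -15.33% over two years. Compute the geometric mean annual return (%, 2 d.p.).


Formula: Geometric mean = ((1+r1)*(1+r2))^(1/2) - 1
Product: (1 + -0.0025) * (1 + -0.1533) = 0.9975 * 0.8467 = 0.844583
Square root: 0.844583^0.5 = 0.919012
Geometric mean = 0.919012 - 1 = -0.080988
As percentage: -8.10%

-8.10%


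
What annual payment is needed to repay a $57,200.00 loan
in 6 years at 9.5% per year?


Formula: PMT = PV * r / (1 - (1+r)^(-n))
Denominator: 1 - (1 + 0.095)^(-6) = 0.419883
Numerator: $57,200.00 * 0.095 = 5434.0
PMT = 5434.0 / 0.419883 = $12,941.69

$12,941.69


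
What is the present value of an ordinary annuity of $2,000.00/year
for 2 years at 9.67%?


Formula: PV = PMT * (1 - (1+r)^(-n)) / r
Discount factor: (1 + 0.0967)^(-2) = 0.831427
Bracket: 1 - 0.831427 = 0.168573
PV = $2,000.00 * 0.168573 / 0.0967 = $3,486.51

$3,486.51


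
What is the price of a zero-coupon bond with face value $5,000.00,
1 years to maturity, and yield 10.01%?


Formula: Price = FV / (1 + r)^n
Substituting: Price = $5,000.00 / (1 + 0.1001)^1
Discount factor: (1.1001)^1 = 1.1001
Price = $5,000.00 / 1.1001 = $4,545.04

$4,545.04


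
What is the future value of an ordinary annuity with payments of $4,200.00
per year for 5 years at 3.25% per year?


Formula: FV = PMT * ((1+r)^n - 1) / r
Growth factor: (1 + 0.0325)^5 = 1.173411
Numerator: 1.173411 - 1 = 0.173411
FV = $4,200.00 * 0.173411 / 0.0325 = $22,410.09

$22,410.09


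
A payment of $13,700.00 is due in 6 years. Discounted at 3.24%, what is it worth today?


Formula: PV = FV / (1 + r)^n
Substituting: PV = $13,700.00 / (1 + 0.0324)^6
Discount factor: (1.0324)^6 = 1.210843
PV = $13,700.00 / 1.210843 = $11,314.43

$11,314.43


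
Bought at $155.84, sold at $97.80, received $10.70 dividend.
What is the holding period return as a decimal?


Formula: HPR = (P1 - P0 + D) / P0
Gain: $97.80 - $155.84 + $10.70 = -$47.34
HPR = -$47.34 / $155.84 = -0.3038

-0.3038


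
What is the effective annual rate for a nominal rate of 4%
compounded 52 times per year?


Formula: EAR = (1 + r/m)^m - 1
Period rate: r/m = 0.04 / 52 = 0.000769
Compounding: (1 + 0.000769)^52 = 1.040795
EAR = 1.040795 - 1 = 0.040795

0.040795


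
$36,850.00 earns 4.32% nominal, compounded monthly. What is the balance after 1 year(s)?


Formula: FV = P * (1 + r/m)^(m*t)
Period rate: r/m = 0.0432 / 12 = 0.0036
Total periods: m*t = 12 * 1 = 12
Growth factor: (1 + 0.0036)^12 = 1.044066
FV = $36,850.00 * 1.044066 = $38,473.82

$38,473.82


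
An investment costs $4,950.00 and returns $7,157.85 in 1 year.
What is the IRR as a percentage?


Formula: IRR = C1/C0 - 1
Substituting: IRR = $7,157.85 / $4,950.00 - 1
Ratio: 1.44603 - 1 = 0.44603
IRR = 44.603%

44.603%


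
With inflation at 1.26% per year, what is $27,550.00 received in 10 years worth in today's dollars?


Formula: Real value = nominal / (1 + inflation)^years
Price level: (1 + 0.0126)^10 = 1.13339
Real value = $27,550.00 / 1.13339 = $24,307.62

$24,307.62


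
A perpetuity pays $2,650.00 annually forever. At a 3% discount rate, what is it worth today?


Formula: PV = C / r
Substituting: PV = $2,650.00 / 0.03
PV = $88,333.33

$88,333.33


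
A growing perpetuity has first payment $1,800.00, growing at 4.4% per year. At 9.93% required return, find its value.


Formula: PV = C / (r - g)
Spread: r - g = 0.0993 - 0.044 = 0.0553
Substituting: PV = $1,800.00 / 0.0553
PV = $32,549.73

$32,549.73


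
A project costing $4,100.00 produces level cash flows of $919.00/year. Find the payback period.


Formula: Payback = investment / annual cash flow
Substituting: Payback = $4,100.00 / $919.00
Payback = 4.4614 years

4.4614 years


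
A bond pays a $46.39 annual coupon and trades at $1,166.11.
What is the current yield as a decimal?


Formula: Current yield = annual coupon / price
Substituting: CY = $46.39 / $1,166.11
CY = 0.039782

0.039782


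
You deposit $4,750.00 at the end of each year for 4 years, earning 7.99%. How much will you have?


Formula: FV = PMT * ((1+r)^n - 1) / r
Growth factor: (1 + 0.0799)^4 = 1.359985
Numerator: 1.359985 - 1 = 0.359985
FV = $4,750.00 * 0.359985 / 0.0799 = $21,400.87

$21,400.87


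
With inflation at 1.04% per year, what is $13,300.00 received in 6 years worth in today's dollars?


Formula: Real value = nominal / (1 + inflation)^years
Price level: (1 + 0.0104)^6 = 1.064045
Real value = $13,300.00 / 1.064045 = $12,499.47

$12,499.47


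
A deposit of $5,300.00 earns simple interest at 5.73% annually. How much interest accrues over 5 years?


Formula: I = P * r * t
Substituting: I = $5,300.00 * 0.0573 * 5
Step: I = $5,300.00 * 0.2865
I = $1,518.45

$1,518.45


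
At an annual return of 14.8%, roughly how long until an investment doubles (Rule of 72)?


Formula: Years ≈ 72 / r
Substituting: Years ≈ 72 / 14.8
Years ≈ 4.9

4.9 years


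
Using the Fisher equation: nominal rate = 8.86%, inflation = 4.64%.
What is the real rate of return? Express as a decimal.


Formula: (1 + r_real) = (1 + r_nom) / (1 + inflation)
Substituting: (1 + r_real) = 1.0886 / 1.0464
(1 + r_real) = 1.040329
r_real = 1.040329 - 1 = 0.040329

0.040329


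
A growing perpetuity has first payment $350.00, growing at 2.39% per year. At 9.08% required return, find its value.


Formula: PV = C / (r - g)
Spread: r - g = 0.0908 - 0.0239 = 0.0669
Substituting: PV = $350.00 / 0.0669
PV = $5,231.69

$5,231.69


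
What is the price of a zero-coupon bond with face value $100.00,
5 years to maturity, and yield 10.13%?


Formula: Price = FV / (1 + r)^n
Substituting: Price = $100.00 / (1 + 0.1013)^5
Discount factor: (1.1013)^5 = 1.620049
Price = $100.00 / 1.620049 = $61.73

$61.73


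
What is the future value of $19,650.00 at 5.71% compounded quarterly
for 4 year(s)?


Formula: FV = P * (1 + r/m)^(m*t)
Period rate: r/m = 0.0571 / 4 = 0.014275
Total periods: m*t = 4 * 4 = 16
Growth factor: (1 + 0.014275)^16 = 1.25456
FV = $19,650.00 * 1.25456 = $24,652.11

$24,652.11


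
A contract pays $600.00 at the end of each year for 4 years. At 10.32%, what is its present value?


Formula: PV = PMT * (1 - (1+r)^(-n)) / r
Discount factor: (1 + 0.1032)^(-4) = 0.675123
Bracket: 1 - 0.675123 = 0.324877
PV = $600.00 * 0.324877 / 0.1032 = $1,888.82

$1,888.82


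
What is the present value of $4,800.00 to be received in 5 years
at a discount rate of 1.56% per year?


Formula: PV = FV / (1 + r)^n
Substituting: PV = $4,800.00 / (1 + 0.0156)^5
Discount factor: (1.0156)^5 = 1.080472
PV = $4,800.00 / 1.080472 = $4,442.50

$4,442.50


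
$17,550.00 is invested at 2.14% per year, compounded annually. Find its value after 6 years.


Formula: FV = P * (1 + r)^n
Substituting: FV = $17,550.00 * (1 + 0.0214)^6
Growth factor: (1.0214)^6 = 1.135469
FV = $17,550.00 * 1.135469 = $19,927.47

$19,927.47


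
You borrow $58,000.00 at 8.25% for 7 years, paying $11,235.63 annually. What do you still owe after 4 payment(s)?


Formula: Balance = PV*(1+r)^k - PMT*((1+r)^k - 1)/r
Growth: (1 + 0.0825)^4 = 1.37313
Accumulated factor: ((1+r)^k - 1)/r = 4.522787
Balance = $58,000.00 * 1.37313 - $11,235.63 * 4.522787
Balance = $28,825.18

$28,825.18


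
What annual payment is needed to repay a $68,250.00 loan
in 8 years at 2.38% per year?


Formula: PMT = PV * r / (1 - (1+r)^(-n))
Denominator: 1 - (1 + 0.0238)^(-8) = 0.171526
Numerator: $68,250.00 * 0.0238 = 1624.35
PMT = 1624.35 / 0.171526 = $9,470.00

$9,470.00


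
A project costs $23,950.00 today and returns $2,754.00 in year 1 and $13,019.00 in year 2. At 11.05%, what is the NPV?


Formula: NPV = C0 + C1/(1+r) + C2/(1+r)^2
Discount C1: $2,754.00 / (1 + 0.1105) = $2,479.96
Discount C2: $13,019.00 / (1 + 0.1105)^2 = $10,557.00
NPV = -$23,950.00 + $2,479.96 + $10,557.00 = -$10,913.04

-$10,913.04


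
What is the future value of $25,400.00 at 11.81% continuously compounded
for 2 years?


Formula: FV = P * e^(r*t)
Exponent: r*t = 0.1181 * 2 = 0.2362
e^(0.2362) = 1.266428
FV = $25,400.00 * 1.266428 = $32,167.26

$32,167.26


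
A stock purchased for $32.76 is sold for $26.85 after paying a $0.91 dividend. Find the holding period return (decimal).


Formula: HPR = (P1 - P0 + D) / P0
Gain: $26.85 - $32.76 + $0.91 = -$5.00
HPR = -$5.00 / $32.76 = -0.1526

-0.1526


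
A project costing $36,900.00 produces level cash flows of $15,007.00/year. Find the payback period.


Formula: Payback = investment / annual cash flow
Substituting: Payback = $36,900.00 / $15,007.00
Payback = 2.4589 years

2.4589 years


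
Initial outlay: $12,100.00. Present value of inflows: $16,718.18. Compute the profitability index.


Formula: PI = PV(cash flows) / initial investment
Substituting: PI = $16,718.18 / $12,100.00
PI = 1.3817

1.3817


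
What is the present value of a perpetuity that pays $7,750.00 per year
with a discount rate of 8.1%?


Formula: PV = C / r
Substituting: PV = $7,750.00 / 0.081
PV = $95,679.01

$95,679.01


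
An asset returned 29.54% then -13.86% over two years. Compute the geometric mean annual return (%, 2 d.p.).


Formula: Geometric mean = ((1+r1)*(1+r2))^(1/2) - 1
Product: (1 + 0.2954) * (1 + -0.1386) = 1.2954 * 0.8614 = 1.115858
Square root: 1.115858^0.5 = 1.056342
Geometric mean = 1.056342 - 1 = 0.056342
As percentage: 5.63%

5.63%


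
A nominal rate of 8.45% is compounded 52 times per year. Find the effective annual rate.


Formula: EAR = (1 + r/m)^m - 1
Period rate: r/m = 0.0845 / 52 = 0.001625
Compounding: (1 + 0.001625)^52 = 1.088098
EAR = 1.088098 - 1 = 0.088098

0.088098


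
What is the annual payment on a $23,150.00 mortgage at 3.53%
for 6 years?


Formula: PMT = PV * r / (1 - (1+r)^(-n))
Denominator: 1 - (1 + 0.0353)^(-6) = 0.187913
Numerator: $23,150.00 * 0.0353 = 817.195
PMT = 817.195 / 0.187913 = $4,348.80

$4,348.80


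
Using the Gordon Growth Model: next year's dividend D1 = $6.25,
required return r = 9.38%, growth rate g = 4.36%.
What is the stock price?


Formula: P = D1 / (r - g)
Spread: r - g = 0.0938 - 0.0436 = 0.0502
Substituting: P = $6.25 / 0.0502
P = $124.50

$124.50


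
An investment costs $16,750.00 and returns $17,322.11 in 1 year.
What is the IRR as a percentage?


Formula: IRR = C1/C0 - 1
Substituting: IRR = $17,322.11 / $16,750.00 - 1
Ratio: 1.034156 - 1 = 0.034156
IRR = 3.4156%

3.4156%


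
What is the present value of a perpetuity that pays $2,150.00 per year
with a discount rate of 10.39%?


Formula: PV = C / r
Substituting: PV = $2,150.00 / 0.1039
PV = $20,692.97

$20,692.97


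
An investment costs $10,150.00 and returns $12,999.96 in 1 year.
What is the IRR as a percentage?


Formula: IRR = C1/C0 - 1
Substituting: IRR = $12,999.96 / $10,150.00 - 1
Ratio: 1.280784 - 1 = 0.280784
IRR = 28.0784%

28.0784%


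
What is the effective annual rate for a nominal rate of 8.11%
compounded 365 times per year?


Formula: EAR = (1 + r/m)^m - 1
Period rate: r/m = 0.0811 / 365 = 0.000222
Compounding: (1 + 0.000222)^365 = 1.08447
EAR = 1.08447 - 1 = 0.08447

0.08447


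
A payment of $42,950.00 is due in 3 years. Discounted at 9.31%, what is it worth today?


Formula: PV = FV / (1 + r)^n
Substituting: PV = $42,950.00 / (1 + 0.0931)^3
Discount factor: (1.0931)^3 = 1.30611
PV = $42,950.00 / 1.30611 = $32,883.91

$32,883.91


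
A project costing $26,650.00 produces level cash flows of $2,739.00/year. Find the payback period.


Formula: Payback = investment / annual cash flow
Substituting: Payback = $26,650.00 / $2,739.00
Payback = 9.7298 years

9.7298 years


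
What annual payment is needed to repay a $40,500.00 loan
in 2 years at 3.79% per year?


Formula: PMT = PV * r / (1 - (1+r)^(-n))
Denominator: 1 - (1 + 0.0379)^(-2) = 0.071699
Numerator: $40,500.00 * 0.0379 = 1534.95
PMT = 1534.95 / 0.071699 = $21,408.35

$21,408.35


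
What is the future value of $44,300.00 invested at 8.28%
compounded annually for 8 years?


Formula: FV = P * (1 + r)^n
Substituting: FV = $44,300.00 * (1 + 0.0828)^8
Growth factor: (1.0828)^8 = 1.88967
FV = $44,300.00 * 1.88967 = $83,712.38

$83,712.38


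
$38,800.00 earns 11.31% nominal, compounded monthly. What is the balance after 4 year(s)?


Formula: FV = P * (1 + r/m)^(m*t)
Period rate: r/m = 0.1131 / 12 = 0.009425
Total periods: m*t = 12 * 4 = 48
Growth factor: (1 + 0.009425)^48 = 1.568754
FV = $38,800.00 * 1.568754 = $60,867.64

$60,867.64


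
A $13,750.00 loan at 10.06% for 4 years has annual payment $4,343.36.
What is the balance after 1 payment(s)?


Formula: Balance = PV*(1+r)^k - PMT*((1+r)^k - 1)/r
Growth: (1 + 0.1006)^1 = 1.1006
Accumulated factor: ((1+r)^k - 1)/r = 1.0
Balance = $13,750.00 * 1.1006 - $4,343.36 * 1.0
Balance = $10,789.89

$10,789.89


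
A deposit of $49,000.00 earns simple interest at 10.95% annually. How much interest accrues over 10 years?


Formula: I = P * r * t
Substituting: I = $49,000.00 * 0.1095 * 10
Step: I = $49,000.00 * 1.095
I = $53,655.00

$53,655.00


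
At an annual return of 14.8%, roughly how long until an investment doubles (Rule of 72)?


Formula: Years ≈ 72 / r
Substituting: Years ≈ 72 / 14.8
Years ≈ 4.9

4.9 years


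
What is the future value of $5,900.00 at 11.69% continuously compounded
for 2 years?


Formula: FV = P * e^(r*t)
Exponent: r*t = 0.1169 * 2 = 0.2338
e^(0.2338) = 1.263392
FV = $5,900.00 * 1.263392 = $7,454.01

$7,454.01


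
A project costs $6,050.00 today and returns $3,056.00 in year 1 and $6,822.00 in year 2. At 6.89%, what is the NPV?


Formula: NPV = C0 + C1/(1+r) + C2/(1+r)^2
Discount C1: $3,056.00 / (1 + 0.0689) = $2,859.01
Discount C2: $6,822.00 / (1 + 0.0689)^2 = $5,970.87
NPV = -$6,050.00 + $2,859.01 + $5,970.87 = $2,779.88

$2,779.88


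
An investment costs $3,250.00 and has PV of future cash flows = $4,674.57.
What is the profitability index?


Formula: PI = PV(cash flows) / initial investment
Substituting: PI = $4,674.57 / $3,250.00
PI = 1.4383

1.4383


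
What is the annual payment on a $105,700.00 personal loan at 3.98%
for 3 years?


Formula: PMT = PV * r / (1 - (1+r)^(-n))
Denominator: 1 - (1 + 0.0398)^(-3) = 0.110491
Numerator: $105,700.00 * 0.0398 = 4206.86
PMT = 4206.86 / 0.110491 = $38,074.38

$38,074.38


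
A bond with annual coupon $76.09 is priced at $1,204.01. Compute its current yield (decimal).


Formula: Current yield = annual coupon / price
Substituting: CY = $76.09 / $1,204.01
CY = 0.063197

0.063197


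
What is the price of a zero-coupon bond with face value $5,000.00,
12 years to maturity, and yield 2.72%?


Formula: Price = FV / (1 + r)^n
Substituting: Price = $5,000.00 / (1 + 0.0272)^12
Discount factor: (1.0272)^12 = 1.37994
Price = $5,000.00 / 1.37994 = $3,623.35

$3,623.35


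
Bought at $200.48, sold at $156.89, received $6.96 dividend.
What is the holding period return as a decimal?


Formula: HPR = (P1 - P0 + D) / P0
Gain: $156.89 - $200.48 + $6.96 = -$36.63
HPR = -$36.63 / $200.48 = -0.1827

-0.1827


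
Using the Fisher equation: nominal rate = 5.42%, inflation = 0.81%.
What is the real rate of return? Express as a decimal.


Formula: (1 + r_real) = (1 + r_nom) / (1 + inflation)
Substituting: (1 + r_real) = 1.0542 / 1.0081
(1 + r_real) = 1.04573
r_real = 1.04573 - 1 = 0.04573

0.04573


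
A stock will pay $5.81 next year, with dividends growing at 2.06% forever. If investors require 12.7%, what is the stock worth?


Formula: P = D1 / (r - g)
Spread: r - g = 0.127 - 0.0206 = 0.1064
Substituting: P = $5.81 / 0.1064
P = $54.61

$54.61


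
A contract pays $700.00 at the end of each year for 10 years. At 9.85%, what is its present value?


Formula: PV = PMT * (1 - (1+r)^(-n)) / r
Discount factor: (1 + 0.0985)^(-10) = 0.39084
Bracket: 1 - 0.39084 = 0.60916
PV = $700.00 * 0.60916 / 0.0985 = $4,329.05

$4,329.05


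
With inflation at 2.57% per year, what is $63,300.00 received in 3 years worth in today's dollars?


Formula: Real value = nominal / (1 + inflation)^years
Price level: (1 + 0.0257)^3 = 1.079098
Real value = $63,300.00 / 1.079098 = $58,660.08

$58,660.08


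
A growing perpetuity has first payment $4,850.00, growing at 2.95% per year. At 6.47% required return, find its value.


Formula: PV = C / (r - g)
Spread: r - g = 0.0647 - 0.0295 = 0.0352
Substituting: PV = $4,850.00 / 0.0352
PV = $137,784.09

$137,784.09


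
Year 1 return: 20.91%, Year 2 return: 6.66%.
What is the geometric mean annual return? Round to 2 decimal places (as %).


Formula: Geometric mean = ((1+r1)*(1+r2))^(1/2) - 1
Product: (1 + 0.2091) * (1 + 0.0666) = 1.2091 * 1.0666 = 1.289626
Square root: 1.289626^0.5 = 1.135617
Geometric mean = 1.135617 - 1 = 0.135617
As percentage: 13.56%

13.56%


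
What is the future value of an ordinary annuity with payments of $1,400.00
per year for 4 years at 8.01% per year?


Formula: FV = PMT * ((1+r)^n - 1) / r
Growth factor: (1 + 0.0801)^4 = 1.360993
Numerator: 1.360993 - 1 = 0.360993
FV = $1,400.00 * 0.360993 / 0.0801 = $6,309.49

$6,309.49


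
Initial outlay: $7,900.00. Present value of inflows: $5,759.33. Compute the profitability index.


Formula: PI = PV(cash flows) / initial investment
Substituting: PI = $5,759.33 / $7,900.00
PI = 0.729

0.729


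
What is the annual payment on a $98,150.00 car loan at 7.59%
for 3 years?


Formula: PMT = PV * r / (1 - (1+r)^(-n))
Denominator: 1 - (1 + 0.0759)^(-3) = 0.197058
Numerator: $98,150.00 * 0.0759 = 7449.585
PMT = 7449.585 / 0.197058 = $37,804.06

$37,804.06


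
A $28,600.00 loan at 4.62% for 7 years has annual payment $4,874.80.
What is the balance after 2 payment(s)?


Formula: Balance = PV*(1+r)^k - PMT*((1+r)^k - 1)/r
Growth: (1 + 0.0462)^2 = 1.094534
Accumulated factor: ((1+r)^k - 1)/r = 2.0462
Balance = $28,600.00 * 1.094534 - $4,874.80 * 2.0462
Balance = $21,328.87

$21,328.87


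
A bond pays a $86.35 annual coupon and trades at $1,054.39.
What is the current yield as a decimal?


Formula: Current yield = annual coupon / price
Substituting: CY = $86.35 / $1,054.39
CY = 0.081896

0.081896


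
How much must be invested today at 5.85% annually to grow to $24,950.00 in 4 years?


Formula: PV = FV / (1 + r)^n
Substituting: PV = $24,950.00 / (1 + 0.0585)^4
Discount factor: (1.0585)^4 = 1.255346
PV = $24,950.00 / 1.255346 = $19,875.00

$19,875.00


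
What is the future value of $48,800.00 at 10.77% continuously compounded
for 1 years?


Formula: FV = P * e^(r*t)
Exponent: r*t = 0.1077 * 1 = 0.1077
e^(0.1077) = 1.113714
FV = $48,800.00 * 1.113714 = $54,349.22

$54,349.22


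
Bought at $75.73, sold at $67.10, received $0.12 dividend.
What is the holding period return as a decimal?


Formula: HPR = (P1 - P0 + D) / P0
Gain: $67.10 - $75.73 + $0.12 = -$8.51
HPR = -$8.51 / $75.73 = -0.1124

-0.1124


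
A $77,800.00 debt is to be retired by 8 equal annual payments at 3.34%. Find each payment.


Formula: PMT = PV * r / (1 - (1+r)^(-n))
Denominator: 1 - (1 + 0.0334)^(-8) = 0.231131
Numerator: $77,800.00 * 0.0334 = 2598.52
PMT = 2598.52 / 0.231131 = $11,242.63

$11,242.63


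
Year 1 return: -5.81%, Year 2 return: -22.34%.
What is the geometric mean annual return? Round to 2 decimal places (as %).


Formula: Geometric mean = ((1+r1)*(1+r2))^(1/2) - 1
Product: (1 + -0.0581) * (1 + -0.2234) = 0.9419 * 0.7766 = 0.73148
Square root: 0.73148^0.5 = 0.855266
Geometric mean = 0.855266 - 1 = -0.144734
As percentage: -14.47%

-14.47%


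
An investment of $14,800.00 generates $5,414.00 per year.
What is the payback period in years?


Formula: Payback = investment / annual cash flow
Substituting: Payback = $14,800.00 / $5,414.00
Payback = 2.7337 years

2.7337 years


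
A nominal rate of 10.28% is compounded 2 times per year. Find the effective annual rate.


Formula: EAR = (1 + r/m)^m - 1
Period rate: r/m = 0.1028 / 2 = 0.0514
Compounding: (1 + 0.0514)^2 = 1.105442
EAR = 1.105442 - 1 = 0.105442

0.105442


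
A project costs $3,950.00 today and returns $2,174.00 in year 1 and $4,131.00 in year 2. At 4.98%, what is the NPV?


Formula: NPV = C0 + C1/(1+r) + C2/(1+r)^2
Discount C1: $2,174.00 / (1 + 0.0498) = $2,070.87
Discount C2: $4,131.00 / (1 + 0.0498)^2 = $3,748.37
NPV = -$3,950.00 + $2,070.87 + $3,748.37 = $1,869.24

$1,869.24


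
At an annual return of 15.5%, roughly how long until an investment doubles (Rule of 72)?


Formula: Years ≈ 72 / r
Substituting: Years ≈ 72 / 15.5
Years ≈ 4.6

4.6 years


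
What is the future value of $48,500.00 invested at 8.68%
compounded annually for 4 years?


Formula: FV = P * (1 + r)^n
Substituting: FV = $48,500.00 * (1 + 0.0868)^4
Growth factor: (1.0868)^4 = 1.395078
FV = $48,500.00 * 1.395078 = $67,661.29

$67,661.29


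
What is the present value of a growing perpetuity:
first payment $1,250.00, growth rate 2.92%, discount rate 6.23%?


Formula: PV = C / (r - g)
Spread: r - g = 0.0623 - 0.0292 = 0.0331
Substituting: PV = $1,250.00 / 0.0331
PV = $37,764.35

$37,764.35


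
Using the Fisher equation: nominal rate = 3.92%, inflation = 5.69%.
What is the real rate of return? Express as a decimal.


Formula: (1 + r_real) = (1 + r_nom) / (1 + inflation)
Substituting: (1 + r_real) = 1.0392 / 1.0569
(1 + r_real) = 0.983253
r_real = 0.983253 - 1 = -0.016747

-0.016747


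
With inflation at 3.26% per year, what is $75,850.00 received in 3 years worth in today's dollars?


Formula: Real value = nominal / (1 + inflation)^years
Price level: (1 + 0.0326)^3 = 1.101023
Real value = $75,850.00 / 1.101023 = $68,890.48

$68,890.48


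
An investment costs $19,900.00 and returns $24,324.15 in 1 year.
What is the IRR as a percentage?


Formula: IRR = C1/C0 - 1
Substituting: IRR = $24,324.15 / $19,900.00 - 1
Ratio: 1.222319 - 1 = 0.222319
IRR = 22.2319%

22.2319%


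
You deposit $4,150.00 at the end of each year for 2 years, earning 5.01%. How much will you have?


Formula: FV = PMT * ((1+r)^n - 1) / r
Growth factor: (1 + 0.0501)^2 = 1.10271
Numerator: 1.10271 - 1 = 0.10271
FV = $4,150.00 * 0.10271 / 0.0501 = $8,507.92

$8,507.92


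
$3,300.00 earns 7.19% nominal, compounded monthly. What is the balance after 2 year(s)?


Formula: FV = P * (1 + r/m)^(m*t)
Period rate: r/m = 0.0719 / 12 = 0.005992
Total periods: m*t = 12 * 2 = 24
Growth factor: (1 + 0.005992)^24 = 1.154158
FV = $3,300.00 * 1.154158 = $3,808.72

$3,808.72


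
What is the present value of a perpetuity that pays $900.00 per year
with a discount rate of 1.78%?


Formula: PV = C / r
Substituting: PV = $900.00 / 0.0178
PV = $50,561.80

$50,561.80


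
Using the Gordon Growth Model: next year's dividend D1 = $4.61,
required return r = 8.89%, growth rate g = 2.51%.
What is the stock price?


Formula: P = D1 / (r - g)
Spread: r - g = 0.0889 - 0.0251 = 0.0638
Substituting: P = $4.61 / 0.0638
P = $72.26

$72.26


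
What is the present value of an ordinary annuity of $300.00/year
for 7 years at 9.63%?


Formula: PV = PMT * (1 - (1+r)^(-n)) / r
Discount factor: (1 + 0.0963)^(-7) = 0.525405
Bracket: 1 - 0.525405 = 0.474595
PV = $300.00 * 0.474595 / 0.0963 = $1,478.49

$1,478.49


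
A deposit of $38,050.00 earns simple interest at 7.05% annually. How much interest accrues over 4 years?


Formula: I = P * r * t
Substituting: I = $38,050.00 * 0.0705 * 4
Step: I = $38,050.00 * 0.282
I = $10,730.10

$10,730.10


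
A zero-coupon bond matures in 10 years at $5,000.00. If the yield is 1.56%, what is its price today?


Formula: Price = FV / (1 + r)^n
Substituting: Price = $5,000.00 / (1 + 0.0156)^10
Discount factor: (1.0156)^10 = 1.167419
Price = $5,000.00 / 1.167419 = $4,282.95

$4,282.95


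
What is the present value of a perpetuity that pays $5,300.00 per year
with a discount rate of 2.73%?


Formula: PV = C / r
Substituting: PV = $5,300.00 / 0.0273
PV = $194,139.19

$194,139.19


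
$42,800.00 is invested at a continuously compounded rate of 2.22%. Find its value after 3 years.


Formula: FV = P * e^(r*t)
Exponent: r*t = 0.0222 * 3 = 0.0666
e^(0.0666) = 1.068868
FV = $42,800.00 * 1.068868 = $45,747.54

$45,747.54


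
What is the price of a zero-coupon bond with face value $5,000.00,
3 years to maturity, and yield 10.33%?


Formula: Price = FV / (1 + r)^n
Substituting: Price = $5,000.00 / (1 + 0.1033)^3
Discount factor: (1.1033)^3 = 1.343015
Price = $5,000.00 / 1.343015 = $3,722.97

$3,722.97


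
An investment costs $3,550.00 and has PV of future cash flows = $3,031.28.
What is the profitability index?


Formula: PI = PV(cash flows) / initial investment
Substituting: PI = $3,031.28 / $3,550.00
PI = 0.8539

0.8539


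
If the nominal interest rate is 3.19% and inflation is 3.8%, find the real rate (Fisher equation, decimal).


Formula: (1 + r_real) = (1 + r_nom) / (1 + inflation)
Substituting: (1 + r_real) = 1.0319 / 1.038
(1 + r_real) = 0.994123
r_real = 0.994123 - 1 = -0.005877

-0.005877


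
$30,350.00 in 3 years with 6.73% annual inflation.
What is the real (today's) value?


Formula: Real value = nominal / (1 + inflation)^years
Price level: (1 + 0.0673)^3 = 1.215793
Real value = $30,350.00 / 1.215793 = $24,963.14

$24,963.14


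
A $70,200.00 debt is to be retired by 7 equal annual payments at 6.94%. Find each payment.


Formula: PMT = PV * r / (1 - (1+r)^(-n))
Denominator: 1 - (1 + 0.0694)^(-7) = 0.3748
Numerator: $70,200.00 * 0.0694 = 4871.88
PMT = 4871.88 / 0.3748 = $12,998.60

$12,998.60


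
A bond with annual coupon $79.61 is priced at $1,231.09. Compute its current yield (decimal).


Formula: Current yield = annual coupon / price
Substituting: CY = $79.61 / $1,231.09
CY = 0.064666

0.064666
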